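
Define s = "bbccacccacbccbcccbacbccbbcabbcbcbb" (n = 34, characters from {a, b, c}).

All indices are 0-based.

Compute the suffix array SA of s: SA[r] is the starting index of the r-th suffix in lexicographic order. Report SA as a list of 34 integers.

rank→(start, suffix):
  0 → (26, 'abbcbcbb')
  1 → (18, 'acbccbbcabbcbcbb')
  2 → (8, 'acbccbcccbacbccbbcabbcbcbb')
  3 → (4, 'acccacbccbcccbacbccbbcabbcbcbb')
  4 → (33, 'b')
  5 → (17, 'bacbccbbcabbcbcbb')
  6 → (32, 'bb')
  7 → (23, 'bbcabbcbcbb')
  8 → (27, 'bbcbcbb')
  9 → (0, 'bbccacccacbccbcccbacbccbbcabbcbcbb')
  10 → (24, 'bcabbcbcbb')
  11 → (30, 'bcbb')
  12 → (28, 'bcbcbb')
  13 → (1, 'bccacccacbccbcccbacbccbbcabbcbcbb')
  14 → (20, 'bccbbcabbcbcbb')
  15 → (10, 'bccbcccbacbccbbcabbcbcbb')
  16 → (13, 'bcccbacbccbbcabbcbcbb')
  17 → (25, 'cabbcbcbb')
  18 → (7, 'cacbccbcccbacbccbbcabbcbcbb')
  19 → (3, 'cacccacbccbcccbacbccbbcabbcbcbb')
  20 → (16, 'cbacbccbbcabbcbcbb')
  21 → (31, 'cbb')
  22 → (22, 'cbbcabbcbcbb')
  23 → (29, 'cbcbb')
  24 → (19, 'cbccbbcabbcbcbb')
  25 → (9, 'cbccbcccbacbccbbcabbcbcbb')
  26 → (12, 'cbcccbacbccbbcabbcbcbb')
  27 → (6, 'ccacbccbcccbacbccbbcabbcbcbb')
  28 → (2, 'ccacccacbccbcccbacbccbbcabbcbcbb')
  29 → (15, 'ccbacbccbbcabbcbcbb')
  30 → (21, 'ccbbcabbcbcbb')
  31 → (11, 'ccbcccbacbccbbcabbcbcbb')
  32 → (5, 'cccacbccbcccbacbccbbcabbcbcbb')
  33 → (14, 'cccbacbccbbcabbcbcbb')

[26, 18, 8, 4, 33, 17, 32, 23, 27, 0, 24, 30, 28, 1, 20, 10, 13, 25, 7, 3, 16, 31, 22, 29, 19, 9, 12, 6, 2, 15, 21, 11, 5, 14]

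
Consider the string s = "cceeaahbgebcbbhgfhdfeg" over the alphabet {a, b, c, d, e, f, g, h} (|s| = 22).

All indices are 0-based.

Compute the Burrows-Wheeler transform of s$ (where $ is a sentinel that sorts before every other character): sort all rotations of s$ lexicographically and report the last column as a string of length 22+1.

geacehbb$chegcfdgebhafb

rank  rotation                 last
    0  $cceeaahbgebcbbhgfhdfeg  g
    1  aahbgebcbbhgfhdfeg$ccee  e
    2  ahbgebcbbhgfhdfeg$cceea  a
    3  bbhgfhdfeg$cceeaahbgebc  c
    4  bcbbhgfhdfeg$cceeaahbge  e
    5  bgebcbbhgfhdfeg$cceeaah  h
    6  bhgfhdfeg$cceeaahbgebcb  b
    7  cbbhgfhdfeg$cceeaahbgeb  b
    8  cceeaahbgebcbbhgfhdfeg$  $
    9  ceeaahbgebcbbhgfhdfeg$c  c
   10  dfeg$cceeaahbgebcbbhgfh  h
   11  eaahbgebcbbhgfhdfeg$cce  e
   12  ebcbbhgfhdfeg$cceeaahbg  g
   13  eeaahbgebcbbhgfhdfeg$cc  c
   14  eg$cceeaahbgebcbbhgfhdf  f
   15  feg$cceeaahbgebcbbhgfhd  d
   16  fhdfeg$cceeaahbgebcbbhg  g
   17  g$cceeaahbgebcbbhgfhdfe  e
   18  gebcbbhgfhdfeg$cceeaahb  b
   19  gfhdfeg$cceeaahbgebcbbh  h
   20  hbgebcbbhgfhdfeg$cceeaa  a
   21  hdfeg$cceeaahbgebcbbhgf  f
   22  hgfhdfeg$cceeaahbgebcbb  b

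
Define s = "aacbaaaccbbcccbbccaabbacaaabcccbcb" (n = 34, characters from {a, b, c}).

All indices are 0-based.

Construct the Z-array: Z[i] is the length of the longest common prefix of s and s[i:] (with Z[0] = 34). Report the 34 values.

Z[0]=34
i=1: outside box; Z[1]=1 extend→box=[1,2)
i=2: outside box; Z[2]=0
i=3: outside box; Z[3]=0
i=4: outside box; Z[4]=2 extend→box=[4,6)
i=5: min(r-i=1, Z[1]=1)=1; Z[5]=3 extend→box=[5,8)
i=6: min(r-i=2, Z[1]=1)=1; Z[6]=1
i=7: min(r-i=1, Z[2]=0)=0; Z[7]=0
i=8: outside box; Z[8]=0
i=9: outside box; Z[9]=0
i=10: outside box; Z[10]=0
i=11: outside box; Z[11]=0
i=12: outside box; Z[12]=0
i=13: outside box; Z[13]=0
i=14: outside box; Z[14]=0
i=15: outside box; Z[15]=0
i=16: outside box; Z[16]=0
i=17: outside box; Z[17]=0
i=18: outside box; Z[18]=2 extend→box=[18,20)
i=19: min(r-i=1, Z[1]=1)=1; Z[19]=1
i=20: outside box; Z[20]=0
i=21: outside box; Z[21]=0
i=22: outside box; Z[22]=1 extend→box=[22,23)
i=23: outside box; Z[23]=0
i=24: outside box; Z[24]=2 extend→box=[24,26)
i=25: min(r-i=1, Z[1]=1)=1; Z[25]=2 extend→box=[25,27)
i=26: min(r-i=1, Z[1]=1)=1; Z[26]=1
i=27: outside box; Z[27]=0
i=28: outside box; Z[28]=0
i=29: outside box; Z[29]=0
i=30: outside box; Z[30]=0
i=31: outside box; Z[31]=0
i=32: outside box; Z[32]=0
i=33: outside box; Z[33]=0

[34, 1, 0, 0, 2, 3, 1, 0, 0, 0, 0, 0, 0, 0, 0, 0, 0, 0, 2, 1, 0, 0, 1, 0, 2, 2, 1, 0, 0, 0, 0, 0, 0, 0]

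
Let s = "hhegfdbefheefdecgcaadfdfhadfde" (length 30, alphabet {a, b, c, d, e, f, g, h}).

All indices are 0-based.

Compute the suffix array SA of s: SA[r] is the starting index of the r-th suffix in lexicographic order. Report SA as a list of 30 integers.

[18, 25, 19, 6, 17, 15, 5, 28, 13, 26, 20, 22, 29, 14, 10, 11, 7, 2, 4, 27, 12, 21, 23, 8, 16, 3, 24, 9, 1, 0]

rank | idx | suffix
   0 |  18 | aadfdfhadfde
   1 |  25 | adfde
   2 |  19 | adfdfhadfde
   3 |   6 | befheefdecgcaadfdfhadfde
   4 |  17 | caadfdfhadfde
   5 |  15 | cgcaadfdfhadfde
   6 |   5 | dbefheefdecgcaadfdfhadfde
   7 |  28 | de
   8 |  13 | decgcaadfdfhadfde
   9 |  26 | dfde
  10 |  20 | dfdfhadfde
  11 |  22 | dfhadfde
  12 |  29 | e
  13 |  14 | ecgcaadfdfhadfde
  14 |  10 | eefdecgcaadfdfhadfde
  15 |  11 | efdecgcaadfdfhadfde
  16 |   7 | efheefdecgcaadfdfhadfde
  17 |   2 | egfdbefheefdecgcaadfdfhadfde
  18 |   4 | fdbefheefdecgcaadfdfhadfde
  19 |  27 | fde
  20 |  12 | fdecgcaadfdfhadfde
  21 |  21 | fdfhadfde
  22 |  23 | fhadfde
  23 |   8 | fheefdecgcaadfdfhadfde
  24 |  16 | gcaadfdfhadfde
  25 |   3 | gfdbefheefdecgcaadfdfhadfde
  26 |  24 | hadfde
  27 |   9 | heefdecgcaadfdfhadfde
  28 |   1 | hegfdbefheefdecgcaadfdfhadfde
  29 |   0 | hhegfdbefheefdecgcaadfdfhadfde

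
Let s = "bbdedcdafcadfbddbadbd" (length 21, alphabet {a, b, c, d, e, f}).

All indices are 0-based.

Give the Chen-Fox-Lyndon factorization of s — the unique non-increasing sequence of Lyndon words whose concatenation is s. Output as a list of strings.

["bbdedcd", "afc", "adfbddb", "adbd"]

emit factor 1: 'bbdedcd' (i=0, period=7)
emit factor 2: 'afc' (i=7, period=3)
emit factor 3: 'adfbddb' (i=10, period=7)
emit factor 4: 'adbd' (i=17, period=4)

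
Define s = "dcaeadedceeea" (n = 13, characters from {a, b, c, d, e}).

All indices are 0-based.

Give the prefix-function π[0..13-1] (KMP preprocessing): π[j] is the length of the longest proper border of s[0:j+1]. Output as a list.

π[0] = 0
j=1 s[j]='c': π[1]=0 (border '')
j=2 s[j]='a': π[2]=0 (border '')
j=3 s[j]='e': π[3]=0 (border '')
j=4 s[j]='a': π[4]=0 (border '')
j=5 s[j]='d': π[5]=1 (border 'd')
j=6 s[j]='e': k: 1→0; π[6]=0 (border '')
j=7 s[j]='d': π[7]=1 (border 'd')
j=8 s[j]='c': π[8]=2 (border 'dc')
j=9 s[j]='e': k: 2→0; π[9]=0 (border '')
j=10 s[j]='e': π[10]=0 (border '')
j=11 s[j]='e': π[11]=0 (border '')
j=12 s[j]='a': π[12]=0 (border '')

[0, 0, 0, 0, 0, 1, 0, 1, 2, 0, 0, 0, 0]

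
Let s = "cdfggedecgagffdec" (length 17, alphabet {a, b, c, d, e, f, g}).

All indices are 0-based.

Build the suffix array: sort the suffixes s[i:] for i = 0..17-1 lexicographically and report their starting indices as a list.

[10, 16, 0, 8, 14, 6, 1, 15, 7, 5, 13, 12, 2, 9, 4, 11, 3]

sorted suffixes:
  #0 SA[0]=10  'agffdec'
  #1 SA[1]=16  'c'
  #2 SA[2]=0  'cdfggedecgagffdec'
  #3 SA[3]=8  'cgagffdec'
  #4 SA[4]=14  'dec'
  #5 SA[5]=6  'decgagffdec'
  #6 SA[6]=1  'dfggedecgagffdec'
  #7 SA[7]=15  'ec'
  #8 SA[8]=7  'ecgagffdec'
  #9 SA[9]=5  'edecgagffdec'
  #10 SA[10]=13  'fdec'
  #11 SA[11]=12  'ffdec'
  #12 SA[12]=2  'fggedecgagffdec'
  #13 SA[13]=9  'gagffdec'
  #14 SA[14]=4  'gedecgagffdec'
  #15 SA[15]=11  'gffdec'
  #16 SA[16]=3  'ggedecgagffdec'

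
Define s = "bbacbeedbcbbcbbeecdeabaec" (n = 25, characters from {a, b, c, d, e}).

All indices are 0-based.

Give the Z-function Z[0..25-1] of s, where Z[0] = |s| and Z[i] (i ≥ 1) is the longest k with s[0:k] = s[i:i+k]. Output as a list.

[25, 1, 0, 0, 1, 0, 0, 0, 1, 0, 2, 1, 0, 2, 1, 0, 0, 0, 0, 0, 0, 1, 0, 0, 0]

Z[0]=25
i=1: fresh scan; Z[1]=1 grow→box=[1,2)
i=2: fresh scan; Z[2]=0
i=3: fresh scan; Z[3]=0
i=4: fresh scan; Z[4]=1 grow→box=[4,5)
i=5: fresh scan; Z[5]=0
i=6: fresh scan; Z[6]=0
i=7: fresh scan; Z[7]=0
i=8: fresh scan; Z[8]=1 grow→box=[8,9)
i=9: fresh scan; Z[9]=0
i=10: fresh scan; Z[10]=2 grow→box=[10,12)
i=11: min(r-i=1, Z[1]=1)=1; Z[11]=1
i=12: fresh scan; Z[12]=0
i=13: fresh scan; Z[13]=2 grow→box=[13,15)
i=14: min(r-i=1, Z[1]=1)=1; Z[14]=1
i=15: fresh scan; Z[15]=0
i=16: fresh scan; Z[16]=0
i=17: fresh scan; Z[17]=0
i=18: fresh scan; Z[18]=0
i=19: fresh scan; Z[19]=0
i=20: fresh scan; Z[20]=0
i=21: fresh scan; Z[21]=1 grow→box=[21,22)
i=22: fresh scan; Z[22]=0
i=23: fresh scan; Z[23]=0
i=24: fresh scan; Z[24]=0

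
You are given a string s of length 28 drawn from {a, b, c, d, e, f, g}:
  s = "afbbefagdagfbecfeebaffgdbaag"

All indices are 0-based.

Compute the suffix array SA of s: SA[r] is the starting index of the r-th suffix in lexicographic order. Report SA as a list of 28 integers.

rank→(start, suffix):
  0 → (25, 'aag')
  1 → (0, 'afbbefagdagfbecfeebaffgdbaag')
  2 → (19, 'affgdbaag')
  3 → (26, 'ag')
  4 → (6, 'agdagfbecfeebaffgdbaag')
  5 → (9, 'agfbecfeebaffgdbaag')
  6 → (24, 'baag')
  7 → (18, 'baffgdbaag')
  8 → (2, 'bbefagdagfbecfeebaffgdbaag')
  9 → (12, 'becfeebaffgdbaag')
  10 → (3, 'befagdagfbecfeebaffgdbaag')
  11 → (14, 'cfeebaffgdbaag')
  12 → (8, 'dagfbecfeebaffgdbaag')
  13 → (23, 'dbaag')
  14 → (17, 'ebaffgdbaag')
  15 → (13, 'ecfeebaffgdbaag')
  16 → (16, 'eebaffgdbaag')
  17 → (4, 'efagdagfbecfeebaffgdbaag')
  18 → (5, 'fagdagfbecfeebaffgdbaag')
  19 → (1, 'fbbefagdagfbecfeebaffgdbaag')
  20 → (11, 'fbecfeebaffgdbaag')
  21 → (15, 'feebaffgdbaag')
  22 → (20, 'ffgdbaag')
  23 → (21, 'fgdbaag')
  24 → (27, 'g')
  25 → (7, 'gdagfbecfeebaffgdbaag')
  26 → (22, 'gdbaag')
  27 → (10, 'gfbecfeebaffgdbaag')

[25, 0, 19, 26, 6, 9, 24, 18, 2, 12, 3, 14, 8, 23, 17, 13, 16, 4, 5, 1, 11, 15, 20, 21, 27, 7, 22, 10]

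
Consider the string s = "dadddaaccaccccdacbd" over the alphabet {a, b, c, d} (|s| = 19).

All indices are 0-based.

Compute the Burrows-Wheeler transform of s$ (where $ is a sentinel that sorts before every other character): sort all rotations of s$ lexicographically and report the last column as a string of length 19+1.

rank  rotation              last
    0  $dadddaaccaccccdacbd  d
    1  aaccaccccdacbd$daddd  d
    2  acbd$dadddaaccaccccd  d
    3  accaccccdacbd$daddda  a
    4  accccdacbd$dadddaacc  c
    5  adddaaccaccccdacbd$d  d
    6  bd$dadddaaccaccccdac  c
    7  caccccdacbd$dadddaac  c
    8  cbd$dadddaaccaccccda  a
    9  ccaccccdacbd$dadddaa  a
   10  ccccdacbd$dadddaacca  a
   11  cccdacbd$dadddaaccac  c
   12  ccdacbd$dadddaaccacc  c
   13  cdacbd$dadddaaccaccc  c
   14  d$dadddaaccaccccdacb  b
   15  daaccaccccdacbd$dadd  d
   16  dacbd$dadddaaccacccc  c
   17  dadddaaccaccccdacbd$  $
   18  ddaaccaccccdacbd$dad  d
   19  dddaaccaccccdacbd$da  a

dddacdccaaacccbdc$da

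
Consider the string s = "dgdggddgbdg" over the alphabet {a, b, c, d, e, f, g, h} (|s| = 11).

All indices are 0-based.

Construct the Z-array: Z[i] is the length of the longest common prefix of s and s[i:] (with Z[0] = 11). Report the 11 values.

Z[0]=11
i=1: fresh scan; Z[1]=0
i=2: fresh scan; Z[2]=2 scan→box=[2,4)
i=3: min(r-i=1, Z[1]=0)=0; Z[3]=0
i=4: fresh scan; Z[4]=0
i=5: fresh scan; Z[5]=1 scan→box=[5,6)
i=6: fresh scan; Z[6]=2 scan→box=[6,8)
i=7: min(r-i=1, Z[1]=0)=0; Z[7]=0
i=8: fresh scan; Z[8]=0
i=9: fresh scan; Z[9]=2 scan→box=[9,11)
i=10: min(r-i=1, Z[1]=0)=0; Z[10]=0

[11, 0, 2, 0, 0, 1, 2, 0, 0, 2, 0]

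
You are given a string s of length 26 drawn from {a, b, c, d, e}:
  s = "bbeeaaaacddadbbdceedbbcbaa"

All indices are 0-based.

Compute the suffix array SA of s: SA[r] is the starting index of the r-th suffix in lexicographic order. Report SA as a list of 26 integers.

[25, 24, 4, 5, 6, 7, 11, 23, 20, 13, 0, 21, 14, 1, 22, 8, 16, 10, 19, 12, 15, 9, 3, 18, 2, 17]

sorted suffixes:
  #0 SA[0]=25  'a'
  #1 SA[1]=24  'aa'
  #2 SA[2]=4  'aaaacddadbbdceedbbcbaa'
  #3 SA[3]=5  'aaacddadbbdceedbbcbaa'
  #4 SA[4]=6  'aacddadbbdceedbbcbaa'
  #5 SA[5]=7  'acddadbbdceedbbcbaa'
  #6 SA[6]=11  'adbbdceedbbcbaa'
  #7 SA[7]=23  'baa'
  #8 SA[8]=20  'bbcbaa'
  #9 SA[9]=13  'bbdceedbbcbaa'
  #10 SA[10]=0  'bbeeaaaacddadbbdceedbbcbaa'
  #11 SA[11]=21  'bcbaa'
  #12 SA[12]=14  'bdceedbbcbaa'
  #13 SA[13]=1  'beeaaaacddadbbdceedbbcbaa'
  #14 SA[14]=22  'cbaa'
  #15 SA[15]=8  'cddadbbdceedbbcbaa'
  #16 SA[16]=16  'ceedbbcbaa'
  #17 SA[17]=10  'dadbbdceedbbcbaa'
  #18 SA[18]=19  'dbbcbaa'
  #19 SA[19]=12  'dbbdceedbbcbaa'
  #20 SA[20]=15  'dceedbbcbaa'
  #21 SA[21]=9  'ddadbbdceedbbcbaa'
  #22 SA[22]=3  'eaaaacddadbbdceedbbcbaa'
  #23 SA[23]=18  'edbbcbaa'
  #24 SA[24]=2  'eeaaaacddadbbdceedbbcbaa'
  #25 SA[25]=17  'eedbbcbaa'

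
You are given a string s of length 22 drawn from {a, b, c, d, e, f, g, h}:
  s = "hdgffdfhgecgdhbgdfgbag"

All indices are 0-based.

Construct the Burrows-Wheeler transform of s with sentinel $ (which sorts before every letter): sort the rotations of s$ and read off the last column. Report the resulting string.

rank  rotation                 last
    0  $hdgffdfhgecgdhbgdfgbag  g
    1  ag$hdgffdfhgecgdhbgdfgb  b
    2  bag$hdgffdfhgecgdhbgdfg  g
    3  bgdfgbag$hdgffdfhgecgdh  h
    4  cgdhbgdfgbag$hdgffdfhge  e
    5  dfgbag$hdgffdfhgecgdhbg  g
    6  dfhgecgdhbgdfgbag$hdgff  f
    7  dgffdfhgecgdhbgdfgbag$h  h
    8  dhbgdfgbag$hdgffdfhgecg  g
    9  ecgdhbgdfgbag$hdgffdfhg  g
   10  fdfhgecgdhbgdfgbag$hdgf  f
   11  ffdfhgecgdhbgdfgbag$hdg  g
   12  fgbag$hdgffdfhgecgdhbgd  d
   13  fhgecgdhbgdfgbag$hdgffd  d
   14  g$hdgffdfhgecgdhbgdfgba  a
   15  gbag$hdgffdfhgecgdhbgdf  f
   16  gdfgbag$hdgffdfhgecgdhb  b
   17  gdhbgdfgbag$hdgffdfhgec  c
   18  gecgdhbgdfgbag$hdgffdfh  h
   19  gffdfhgecgdhbgdfgbag$hd  d
   20  hbgdfgbag$hdgffdfhgecgd  d
   21  hdgffdfhgecgdhbgdfgbag$  $
   22  hgecgdhbgdfgbag$hdgffdf  f

gbghegfhggfgddafbchdd$f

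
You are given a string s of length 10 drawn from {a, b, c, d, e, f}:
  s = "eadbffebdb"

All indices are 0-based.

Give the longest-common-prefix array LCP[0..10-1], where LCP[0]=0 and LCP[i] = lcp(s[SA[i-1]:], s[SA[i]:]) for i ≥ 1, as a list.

rank | idx | suffix
   0 |   1 | adbffebdb
   1 |   9 | b
   2 |   7 | bdb
   3 |   3 | bffebdb
   4 |   8 | db
   5 |   2 | dbffebdb
   6 |   0 | eadbffebdb
   7 |   6 | ebdb
   8 |   5 | febdb
   9 |   4 | ffebdb

SA = [1, 9, 7, 3, 8, 2, 0, 6, 5, 4]
[i] adj suffixes → lcp
  [1] 1/9 → 0 ('')
  [2] 9/7 → 1 ('b')
  [3] 7/3 → 1 ('b')
  [4] 3/8 → 0 ('')
  [5] 8/2 → 2 ('db')
  [6] 2/0 → 0 ('')
  [7] 0/6 → 1 ('e')
  [8] 6/5 → 0 ('')
  [9] 5/4 → 1 ('f')

[0, 0, 1, 1, 0, 2, 0, 1, 0, 1]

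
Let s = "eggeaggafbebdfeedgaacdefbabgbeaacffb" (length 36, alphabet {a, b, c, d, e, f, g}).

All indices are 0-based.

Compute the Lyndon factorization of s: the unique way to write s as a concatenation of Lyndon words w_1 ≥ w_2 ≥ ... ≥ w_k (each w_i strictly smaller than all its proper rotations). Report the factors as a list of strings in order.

["egg", "e", "agg", "afbebdfeedg", "aacdefbabgbeaacffb"]

emit factor 1: 'egg' (i=0, period=3)
emit factor 2: 'e' (i=3, period=1)
emit factor 3: 'agg' (i=4, period=3)
emit factor 4: 'afbebdfeedg' (i=7, period=11)
emit factor 5: 'aacdefbabgbeaacffb' (i=18, period=18)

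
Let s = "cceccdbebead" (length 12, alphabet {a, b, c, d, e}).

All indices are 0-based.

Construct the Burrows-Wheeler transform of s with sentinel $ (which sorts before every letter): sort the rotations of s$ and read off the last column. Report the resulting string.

deede$ccacbbc

rank  rotation       last
    0  $cceccdbebead  d
    1  ad$cceccdbebe  e
    2  bead$cceccdbe  e
    3  bebead$cceccd  d
    4  ccdbebead$cce  e
    5  cceccdbebead$  $
    6  cdbebead$ccec  c
    7  ceccdbebead$c  c
    8  d$cceccdbebea  a
    9  dbebead$ccecc  c
   10  ead$cceccdbeb  b
   11  ebead$cceccdb  b
   12  eccdbebead$cc  c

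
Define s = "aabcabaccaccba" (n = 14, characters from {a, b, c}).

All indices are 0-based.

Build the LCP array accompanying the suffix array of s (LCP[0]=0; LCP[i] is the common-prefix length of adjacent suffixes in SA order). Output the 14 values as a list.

sorted suffixes:
  #0 SA[0]=13  'a'
  #1 SA[1]=0  'aabcabaccaccba'
  #2 SA[2]=4  'abaccaccba'
  #3 SA[3]=1  'abcabaccaccba'
  #4 SA[4]=6  'accaccba'
  #5 SA[5]=9  'accba'
  #6 SA[6]=12  'ba'
  #7 SA[7]=5  'baccaccba'
  #8 SA[8]=2  'bcabaccaccba'
  #9 SA[9]=3  'cabaccaccba'
  #10 SA[10]=8  'caccba'
  #11 SA[11]=11  'cba'
  #12 SA[12]=7  'ccaccba'
  #13 SA[13]=10  'ccba'

SA = [13, 0, 4, 1, 6, 9, 12, 5, 2, 3, 8, 11, 7, 10]
rank  pair      lcp
   1  s[13:],s[0:]  1  'a'
   2  s[0:],s[4:]  1  'a'
   3  s[4:],s[1:]  2  'ab'
   4  s[1:],s[6:]  1  'a'
   5  s[6:],s[9:]  3  'acc'
   6  s[9:],s[12:]  0  ''
   7  s[12:],s[5:]  2  'ba'
   8  s[5:],s[2:]  1  'b'
   9  s[2:],s[3:]  0  ''
  10  s[3:],s[8:]  2  'ca'
  11  s[8:],s[11:]  1  'c'
  12  s[11:],s[7:]  1  'c'
  13  s[7:],s[10:]  2  'cc'

[0, 1, 1, 2, 1, 3, 0, 2, 1, 0, 2, 1, 1, 2]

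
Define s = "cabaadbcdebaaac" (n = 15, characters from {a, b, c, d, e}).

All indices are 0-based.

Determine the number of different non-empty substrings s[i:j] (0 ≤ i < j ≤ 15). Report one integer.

rank | idx | suffix
   0 |  11 | aaac
   1 |  12 | aac
   2 |   3 | aadbcdebaaac
   3 |   1 | abaadbcdebaaac
   4 |  13 | ac
   5 |   4 | adbcdebaaac
   6 |  10 | baaac
   7 |   2 | baadbcdebaaac
   8 |   6 | bcdebaaac
   9 |  14 | c
  10 |   0 | cabaadbcdebaaac
  11 |   7 | cdebaaac
  12 |   5 | dbcdebaaac
  13 |   8 | debaaac
  14 |   9 | ebaaac

SA = [11, 12, 3, 1, 13, 4, 10, 2, 6, 14, 0, 7, 5, 8, 9]
[i] adj suffixes → lcp
  [1] 11/12 → 2 ('aa')
  [2] 12/3 → 2 ('aa')
  [3] 3/1 → 1 ('a')
  [4] 1/13 → 1 ('a')
  [5] 13/4 → 1 ('a')
  [6] 4/10 → 0 ('')
  [7] 10/2 → 3 ('baa')
  [8] 2/6 → 1 ('b')
  [9] 6/14 → 0 ('')
  [10] 14/0 → 1 ('c')
  [11] 0/7 → 1 ('c')
  [12] 7/5 → 0 ('')
  [13] 5/8 → 1 ('d')
  [14] 8/9 → 0 ('')

n(n+1)/2 = 15·16/2 = 120
Σ LCP = 0 + 2 + 2 + 1 + 1 + 1 + 0 + 3 + 1 + 0 + 1 + 1 + 0 + 1 + 0 = 14
distinct = 120 − 14 = 106

106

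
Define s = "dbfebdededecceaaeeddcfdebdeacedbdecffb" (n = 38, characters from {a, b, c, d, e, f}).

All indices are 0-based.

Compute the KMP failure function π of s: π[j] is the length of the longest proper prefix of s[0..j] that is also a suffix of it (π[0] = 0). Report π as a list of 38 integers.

π[0] = 0
j=1 s[j]='b': π[1]=0 (border '')
j=2 s[j]='f': π[2]=0 (border '')
j=3 s[j]='e': π[3]=0 (border '')
j=4 s[j]='b': π[4]=0 (border '')
j=5 s[j]='d': π[5]=1 (border 'd')
j=6 s[j]='e': k: 1→0; π[6]=0 (border '')
j=7 s[j]='d': π[7]=1 (border 'd')
j=8 s[j]='e': k: 1→0; π[8]=0 (border '')
j=9 s[j]='d': π[9]=1 (border 'd')
j=10 s[j]='e': k: 1→0; π[10]=0 (border '')
j=11 s[j]='c': π[11]=0 (border '')
j=12 s[j]='c': π[12]=0 (border '')
j=13 s[j]='e': π[13]=0 (border '')
j=14 s[j]='a': π[14]=0 (border '')
j=15 s[j]='a': π[15]=0 (border '')
j=16 s[j]='e': π[16]=0 (border '')
j=17 s[j]='e': π[17]=0 (border '')
j=18 s[j]='d': π[18]=1 (border 'd')
j=19 s[j]='d': k: 1→0; π[19]=1 (border 'd')
j=20 s[j]='c': k: 1→0; π[20]=0 (border '')
j=21 s[j]='f': π[21]=0 (border '')
j=22 s[j]='d': π[22]=1 (border 'd')
j=23 s[j]='e': k: 1→0; π[23]=0 (border '')
j=24 s[j]='b': π[24]=0 (border '')
j=25 s[j]='d': π[25]=1 (border 'd')
j=26 s[j]='e': k: 1→0; π[26]=0 (border '')
j=27 s[j]='a': π[27]=0 (border '')
j=28 s[j]='c': π[28]=0 (border '')
j=29 s[j]='e': π[29]=0 (border '')
j=30 s[j]='d': π[30]=1 (border 'd')
j=31 s[j]='b': π[31]=2 (border 'db')
j=32 s[j]='d': k: 2→0; π[32]=1 (border 'd')
j=33 s[j]='e': k: 1→0; π[33]=0 (border '')
j=34 s[j]='c': π[34]=0 (border '')
j=35 s[j]='f': π[35]=0 (border '')
j=36 s[j]='f': π[36]=0 (border '')
j=37 s[j]='b': π[37]=0 (border '')

[0, 0, 0, 0, 0, 1, 0, 1, 0, 1, 0, 0, 0, 0, 0, 0, 0, 0, 1, 1, 0, 0, 1, 0, 0, 1, 0, 0, 0, 0, 1, 2, 1, 0, 0, 0, 0, 0]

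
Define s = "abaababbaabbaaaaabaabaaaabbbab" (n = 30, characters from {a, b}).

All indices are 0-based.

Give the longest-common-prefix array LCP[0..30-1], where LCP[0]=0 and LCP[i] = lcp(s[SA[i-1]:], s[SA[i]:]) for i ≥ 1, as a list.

rank→(start, suffix):
  0 → (12, 'aaaaabaabaaaabbbab')
  1 → (13, 'aaaabaabaaaabbbab')
  2 → (21, 'aaaabbbab')
  3 → (14, 'aaabaabaaaabbbab')
  4 → (22, 'aaabbbab')
  5 → (18, 'aabaaaabbbab')
  6 → (15, 'aabaabaaaabbbab')
  7 → (2, 'aababbaabbaaaaabaabaaaabbbab')
  8 → (8, 'aabbaaaaabaabaaaabbbab')
  9 → (23, 'aabbbab')
  10 → (28, 'ab')
  11 → (19, 'abaaaabbbab')
  12 → (16, 'abaabaaaabbbab')
  13 → (0, 'abaababbaabbaaaaabaabaaaabbbab')
  14 → (3, 'ababbaabbaaaaabaabaaaabbbab')
  15 → (9, 'abbaaaaabaabaaaabbbab')
  16 → (5, 'abbaabbaaaaabaabaaaabbbab')
  17 → (24, 'abbbab')
  18 → (29, 'b')
  19 → (11, 'baaaaabaabaaaabbbab')
  20 → (20, 'baaaabbbab')
  21 → (17, 'baabaaaabbbab')
  22 → (1, 'baababbaabbaaaaabaabaaaabbbab')
  23 → (7, 'baabbaaaaabaabaaaabbbab')
  24 → (27, 'bab')
  25 → (4, 'babbaabbaaaaabaabaaaabbbab')
  26 → (10, 'bbaaaaabaabaaaabbbab')
  27 → (6, 'bbaabbaaaaabaabaaaabbbab')
  28 → (26, 'bbab')
  29 → (25, 'bbbab')

SA = [12, 13, 21, 14, 22, 18, 15, 2, 8, 23, 28, 19, 16, 0, 3, 9, 5, 24, 29, 11, 20, 17, 1, 7, 27, 4, 10, 6, 26, 25]
i: (SA[i-1],SA[i]) lcp shared
  1: (12,13) 4 'aaaa'
  2: (13,21) 5 'aaaab'
  3: (21,14) 3 'aaa'
  4: (14,22) 4 'aaab'
  5: (22,18) 2 'aa'
  6: (18,15) 5 'aabaa'
  7: (15,2) 4 'aaba'
  8: (2,8) 3 'aab'
  9: (8,23) 4 'aabb'
  10: (23,28) 1 'a'
  11: (28,19) 2 'ab'
  12: (19,16) 4 'abaa'
  13: (16,0) 6 'abaaba'
  14: (0,3) 3 'aba'
  15: (3,9) 2 'ab'
  16: (9,5) 5 'abbaa'
  17: (5,24) 3 'abb'
  18: (24,29) 0 ''
  19: (29,11) 1 'b'
  20: (11,20) 5 'baaaa'
  21: (20,17) 3 'baa'
  22: (17,1) 5 'baaba'
  23: (1,7) 4 'baab'
  24: (7,27) 2 'ba'
  25: (27,4) 3 'bab'
  26: (4,10) 1 'b'
  27: (10,6) 4 'bbaa'
  28: (6,26) 3 'bba'
  29: (26,25) 2 'bb'

[0, 4, 5, 3, 4, 2, 5, 4, 3, 4, 1, 2, 4, 6, 3, 2, 5, 3, 0, 1, 5, 3, 5, 4, 2, 3, 1, 4, 3, 2]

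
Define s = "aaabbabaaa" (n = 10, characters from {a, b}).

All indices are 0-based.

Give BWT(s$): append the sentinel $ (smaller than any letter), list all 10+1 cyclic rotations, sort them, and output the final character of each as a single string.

rank  rotation     last
    0  $aaabbabaaa  a
    1  a$aaabbabaa  a
    2  aa$aaabbaba  a
    3  aaa$aaabbab  b
    4  aaabbabaaa$  $
    5  aabbabaaa$a  a
    6  abaaa$aaabb  b
    7  abbabaaa$aa  a
    8  baaa$aaabba  a
    9  babaaa$aaab  b
   10  bbabaaa$aaa  a

aaab$abaaba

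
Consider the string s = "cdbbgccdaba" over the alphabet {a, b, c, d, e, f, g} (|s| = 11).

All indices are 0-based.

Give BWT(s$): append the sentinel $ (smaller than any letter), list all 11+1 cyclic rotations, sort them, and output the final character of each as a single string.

abdadbgc$ccb

rank  rotation      last
    0  $cdbbgccdaba  a
    1  a$cdbbgccdab  b
    2  aba$cdbbgccd  d
    3  ba$cdbbgccda  a
    4  bbgccdaba$cd  d
    5  bgccdaba$cdb  b
    6  ccdaba$cdbbg  g
    7  cdaba$cdbbgc  c
    8  cdbbgccdaba$  $
    9  daba$cdbbgcc  c
   10  dbbgccdaba$c  c
   11  gccdaba$cdbb  b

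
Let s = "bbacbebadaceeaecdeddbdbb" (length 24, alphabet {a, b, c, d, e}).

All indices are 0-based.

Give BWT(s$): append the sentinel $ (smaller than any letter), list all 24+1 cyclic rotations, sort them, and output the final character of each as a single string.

rank  rotation                   last
    0  $bbacbebadaceeaecdeddbdbb  b
    1  acbebadaceeaecdeddbdbb$bb  b
    2  aceeaecdeddbdbb$bbacbebad  d
    3  adaceeaecdeddbdbb$bbacbeb  b
    4  aecdeddbdbb$bbacbebadacee  e
    5  b$bbacbebadaceeaecdeddbdb  b
    6  bacbebadaceeaecdeddbdbb$b  b
    7  badaceeaecdeddbdbb$bbacbe  e
    8  bb$bbacbebadaceeaecdeddbd  d
    9  bbacbebadaceeaecdeddbdbb$  $
   10  bdbb$bbacbebadaceeaecdedd  d
   11  bebadaceeaecdeddbdbb$bbac  c
   12  cbebadaceeaecdeddbdbb$bba  a
   13  cdeddbdbb$bbacbebadaceeae  e
   14  ceeaecdeddbdbb$bbacbebada  a
   15  daceeaecdeddbdbb$bbacbeba  a
   16  dbb$bbacbebadaceeaecdeddb  b
   17  dbdbb$bbacbebadaceeaecded  d
   18  ddbdbb$bbacbebadaceeaecde  e
   19  deddbdbb$bbacbebadaceeaec  c
   20  eaecdeddbdbb$bbacbebadace  e
   21  ebadaceeaecdeddbdbb$bbacb  b
   22  ecdeddbdbb$bbacbebadaceea  a
   23  eddbdbb$bbacbebadaceeaecd  d
   24  eeaecdeddbdbb$bbacbebadac  c

bbdbebbed$dcaeaabdecebadc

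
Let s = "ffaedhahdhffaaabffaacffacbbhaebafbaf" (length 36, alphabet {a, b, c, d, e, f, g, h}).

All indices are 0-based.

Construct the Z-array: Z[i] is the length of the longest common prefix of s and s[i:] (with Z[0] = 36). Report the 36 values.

[36, 1, 0, 0, 0, 0, 0, 0, 0, 0, 3, 1, 0, 0, 0, 0, 3, 1, 0, 0, 0, 3, 1, 0, 0, 0, 0, 0, 0, 0, 0, 0, 1, 0, 0, 1]

Z[0]=36
i=1: i≥r, start 0; Z[1]=1 scan→box=[1,2)
i=2: i≥r, start 0; Z[2]=0
i=3: i≥r, start 0; Z[3]=0
i=4: i≥r, start 0; Z[4]=0
i=5: i≥r, start 0; Z[5]=0
i=6: i≥r, start 0; Z[6]=0
i=7: i≥r, start 0; Z[7]=0
i=8: i≥r, start 0; Z[8]=0
i=9: i≥r, start 0; Z[9]=0
i=10: i≥r, start 0; Z[10]=3 scan→box=[10,13)
i=11: min(r-i=2, Z[1]=1)=1; Z[11]=1
i=12: min(r-i=1, Z[2]=0)=0; Z[12]=0
i=13: i≥r, start 0; Z[13]=0
i=14: i≥r, start 0; Z[14]=0
i=15: i≥r, start 0; Z[15]=0
i=16: i≥r, start 0; Z[16]=3 scan→box=[16,19)
i=17: min(r-i=2, Z[1]=1)=1; Z[17]=1
i=18: min(r-i=1, Z[2]=0)=0; Z[18]=0
i=19: i≥r, start 0; Z[19]=0
i=20: i≥r, start 0; Z[20]=0
i=21: i≥r, start 0; Z[21]=3 scan→box=[21,24)
i=22: min(r-i=2, Z[1]=1)=1; Z[22]=1
i=23: min(r-i=1, Z[2]=0)=0; Z[23]=0
i=24: i≥r, start 0; Z[24]=0
i=25: i≥r, start 0; Z[25]=0
i=26: i≥r, start 0; Z[26]=0
i=27: i≥r, start 0; Z[27]=0
i=28: i≥r, start 0; Z[28]=0
i=29: i≥r, start 0; Z[29]=0
i=30: i≥r, start 0; Z[30]=0
i=31: i≥r, start 0; Z[31]=0
i=32: i≥r, start 0; Z[32]=1 scan→box=[32,33)
i=33: i≥r, start 0; Z[33]=0
i=34: i≥r, start 0; Z[34]=0
i=35: i≥r, start 0; Z[35]=1 scan→box=[35,36)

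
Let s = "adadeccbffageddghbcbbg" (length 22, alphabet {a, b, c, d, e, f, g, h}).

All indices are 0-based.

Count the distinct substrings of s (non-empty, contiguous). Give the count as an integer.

237

sorted suffixes:
  #0 SA[0]=0  'adadeccbffageddghbcbbg'
  #1 SA[1]=2  'adeccbffageddghbcbbg'
  #2 SA[2]=10  'ageddghbcbbg'
  #3 SA[3]=19  'bbg'
  #4 SA[4]=17  'bcbbg'
  #5 SA[5]=7  'bffageddghbcbbg'
  #6 SA[6]=20  'bg'
  #7 SA[7]=18  'cbbg'
  #8 SA[8]=6  'cbffageddghbcbbg'
  #9 SA[9]=5  'ccbffageddghbcbbg'
  #10 SA[10]=1  'dadeccbffageddghbcbbg'
  #11 SA[11]=13  'ddghbcbbg'
  #12 SA[12]=3  'deccbffageddghbcbbg'
  #13 SA[13]=14  'dghbcbbg'
  #14 SA[14]=4  'eccbffageddghbcbbg'
  #15 SA[15]=12  'eddghbcbbg'
  #16 SA[16]=9  'fageddghbcbbg'
  #17 SA[17]=8  'ffageddghbcbbg'
  #18 SA[18]=21  'g'
  #19 SA[19]=11  'geddghbcbbg'
  #20 SA[20]=15  'ghbcbbg'
  #21 SA[21]=16  'hbcbbg'

SA = [0, 2, 10, 19, 17, 7, 20, 18, 6, 5, 1, 13, 3, 14, 4, 12, 9, 8, 21, 11, 15, 16]
rank  pair      lcp
   1  s[0:],s[2:]  2  'ad'
   2  s[2:],s[10:]  1  'a'
   3  s[10:],s[19:]  0  ''
   4  s[19:],s[17:]  1  'b'
   5  s[17:],s[7:]  1  'b'
   6  s[7:],s[20:]  1  'b'
   7  s[20:],s[18:]  0  ''
   8  s[18:],s[6:]  2  'cb'
   9  s[6:],s[5:]  1  'c'
  10  s[5:],s[1:]  0  ''
  11  s[1:],s[13:]  1  'd'
  12  s[13:],s[3:]  1  'd'
  13  s[3:],s[14:]  1  'd'
  14  s[14:],s[4:]  0  ''
  15  s[4:],s[12:]  1  'e'
  16  s[12:],s[9:]  0  ''
  17  s[9:],s[8:]  1  'f'
  18  s[8:],s[21:]  0  ''
  19  s[21:],s[11:]  1  'g'
  20  s[11:],s[15:]  1  'g'
  21  s[15:],s[16:]  0  ''

n(n+1)/2 = 22·23/2 = 253
Σ LCP = 0 + 2 + 1 + 0 + 1 + 1 + 1 + 0 + 2 + 1 + 0 + 1 + 1 + 1 + 0 + 1 + 0 + 1 + 0 + 1 + 1 + 0 = 16
distinct = 253 − 16 = 237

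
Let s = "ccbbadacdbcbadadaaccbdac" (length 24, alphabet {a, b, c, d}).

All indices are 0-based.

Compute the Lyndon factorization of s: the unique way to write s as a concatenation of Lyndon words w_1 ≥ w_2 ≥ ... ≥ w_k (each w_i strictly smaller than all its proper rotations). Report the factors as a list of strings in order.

["c", "c", "b", "b", "ad", "acdbcbadad", "aaccbdac"]

emit factor 1: 'c' (i=0, period=1)
emit factor 2: 'c' (i=1, period=1)
emit factor 3: 'b' (i=2, period=1)
emit factor 4: 'b' (i=3, period=1)
emit factor 5: 'ad' (i=4, period=2)
emit factor 6: 'acdbcbadad' (i=6, period=10)
emit factor 7: 'aaccbdac' (i=16, period=8)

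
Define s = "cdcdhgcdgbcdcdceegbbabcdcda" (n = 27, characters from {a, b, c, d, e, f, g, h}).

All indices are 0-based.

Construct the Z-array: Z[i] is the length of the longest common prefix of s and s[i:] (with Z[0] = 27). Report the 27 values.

[27, 0, 2, 0, 0, 0, 2, 0, 0, 0, 4, 0, 3, 0, 1, 0, 0, 0, 0, 0, 0, 0, 4, 0, 2, 0, 0]

Z[0]=27
i=1: fresh scan; Z[1]=0
i=2: fresh scan; Z[2]=2 extend→box=[2,4)
i=3: min(r-i=1, Z[1]=0)=0; Z[3]=0
i=4: fresh scan; Z[4]=0
i=5: fresh scan; Z[5]=0
i=6: fresh scan; Z[6]=2 extend→box=[6,8)
i=7: min(r-i=1, Z[1]=0)=0; Z[7]=0
i=8: fresh scan; Z[8]=0
i=9: fresh scan; Z[9]=0
i=10: fresh scan; Z[10]=4 extend→box=[10,14)
i=11: min(r-i=3, Z[1]=0)=0; Z[11]=0
i=12: min(r-i=2, Z[2]=2)=2; Z[12]=3 extend→box=[12,15)
i=13: min(r-i=2, Z[1]=0)=0; Z[13]=0
i=14: min(r-i=1, Z[2]=2)=1; Z[14]=1
i=15: fresh scan; Z[15]=0
i=16: fresh scan; Z[16]=0
i=17: fresh scan; Z[17]=0
i=18: fresh scan; Z[18]=0
i=19: fresh scan; Z[19]=0
i=20: fresh scan; Z[20]=0
i=21: fresh scan; Z[21]=0
i=22: fresh scan; Z[22]=4 extend→box=[22,26)
i=23: min(r-i=3, Z[1]=0)=0; Z[23]=0
i=24: min(r-i=2, Z[2]=2)=2; Z[24]=2
i=25: min(r-i=1, Z[3]=0)=0; Z[25]=0
i=26: fresh scan; Z[26]=0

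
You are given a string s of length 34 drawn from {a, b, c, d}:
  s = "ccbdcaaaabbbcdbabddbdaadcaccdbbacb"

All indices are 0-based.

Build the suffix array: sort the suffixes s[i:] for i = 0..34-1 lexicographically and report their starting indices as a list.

[5, 6, 7, 21, 8, 15, 31, 25, 22, 33, 14, 30, 29, 9, 10, 11, 19, 2, 16, 4, 24, 32, 1, 0, 26, 12, 27, 20, 13, 28, 18, 3, 23, 17]

rank→(start, suffix):
  0 → (5, 'aaaabbbcdbabddbdaadcaccdbbacb')
  1 → (6, 'aaabbbcdbabddbdaadcaccdbbacb')
  2 → (7, 'aabbbcdbabddbdaadcaccdbbacb')
  3 → (21, 'aadcaccdbbacb')
  4 → (8, 'abbbcdbabddbdaadcaccdbbacb')
  5 → (15, 'abddbdaadcaccdbbacb')
  6 → (31, 'acb')
  7 → (25, 'accdbbacb')
  8 → (22, 'adcaccdbbacb')
  9 → (33, 'b')
  10 → (14, 'babddbdaadcaccdbbacb')
  11 → (30, 'bacb')
  12 → (29, 'bbacb')
  13 → (9, 'bbbcdbabddbdaadcaccdbbacb')
  14 → (10, 'bbcdbabddbdaadcaccdbbacb')
  15 → (11, 'bcdbabddbdaadcaccdbbacb')
  16 → (19, 'bdaadcaccdbbacb')
  17 → (2, 'bdcaaaabbbcdbabddbdaadcaccdbbacb')
  18 → (16, 'bddbdaadcaccdbbacb')
  19 → (4, 'caaaabbbcdbabddbdaadcaccdbbacb')
  20 → (24, 'caccdbbacb')
  21 → (32, 'cb')
  22 → (1, 'cbdcaaaabbbcdbabddbdaadcaccdbbacb')
  23 → (0, 'ccbdcaaaabbbcdbabddbdaadcaccdbbacb')
  24 → (26, 'ccdbbacb')
  25 → (12, 'cdbabddbdaadcaccdbbacb')
  26 → (27, 'cdbbacb')
  27 → (20, 'daadcaccdbbacb')
  28 → (13, 'dbabddbdaadcaccdbbacb')
  29 → (28, 'dbbacb')
  30 → (18, 'dbdaadcaccdbbacb')
  31 → (3, 'dcaaaabbbcdbabddbdaadcaccdbbacb')
  32 → (23, 'dcaccdbbacb')
  33 → (17, 'ddbdaadcaccdbbacb')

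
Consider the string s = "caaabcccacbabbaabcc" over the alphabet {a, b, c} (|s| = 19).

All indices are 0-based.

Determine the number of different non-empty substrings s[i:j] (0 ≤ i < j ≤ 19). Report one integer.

sorted suffixes:
  #0 SA[0]=1  'aaabcccacbabbaabcc'
  #1 SA[1]=14  'aabcc'
  #2 SA[2]=2  'aabcccacbabbaabcc'
  #3 SA[3]=11  'abbaabcc'
  #4 SA[4]=15  'abcc'
  #5 SA[5]=3  'abcccacbabbaabcc'
  #6 SA[6]=8  'acbabbaabcc'
  #7 SA[7]=13  'baabcc'
  #8 SA[8]=10  'babbaabcc'
  #9 SA[9]=12  'bbaabcc'
  #10 SA[10]=16  'bcc'
  #11 SA[11]=4  'bcccacbabbaabcc'
  #12 SA[12]=18  'c'
  #13 SA[13]=0  'caaabcccacbabbaabcc'
  #14 SA[14]=7  'cacbabbaabcc'
  #15 SA[15]=9  'cbabbaabcc'
  #16 SA[16]=17  'cc'
  #17 SA[17]=6  'ccacbabbaabcc'
  #18 SA[18]=5  'cccacbabbaabcc'

SA = [1, 14, 2, 11, 15, 3, 8, 13, 10, 12, 16, 4, 18, 0, 7, 9, 17, 6, 5]
rank  pair      lcp
   1  s[1:],s[14:]  2  'aa'
   2  s[14:],s[2:]  5  'aabcc'
   3  s[2:],s[11:]  1  'a'
   4  s[11:],s[15:]  2  'ab'
   5  s[15:],s[3:]  4  'abcc'
   6  s[3:],s[8:]  1  'a'
   7  s[8:],s[13:]  0  ''
   8  s[13:],s[10:]  2  'ba'
   9  s[10:],s[12:]  1  'b'
  10  s[12:],s[16:]  1  'b'
  11  s[16:],s[4:]  3  'bcc'
  12  s[4:],s[18:]  0  ''
  13  s[18:],s[0:]  1  'c'
  14  s[0:],s[7:]  2  'ca'
  15  s[7:],s[9:]  1  'c'
  16  s[9:],s[17:]  1  'c'
  17  s[17:],s[6:]  2  'cc'
  18  s[6:],s[5:]  2  'cc'

n(n+1)/2 = 19·20/2 = 190
Σ LCP = 0 + 2 + 5 + 1 + 2 + 4 + 1 + 0 + 2 + 1 + 1 + 3 + 0 + 1 + 2 + 1 + 1 + 2 + 2 = 31
distinct = 190 − 31 = 159

159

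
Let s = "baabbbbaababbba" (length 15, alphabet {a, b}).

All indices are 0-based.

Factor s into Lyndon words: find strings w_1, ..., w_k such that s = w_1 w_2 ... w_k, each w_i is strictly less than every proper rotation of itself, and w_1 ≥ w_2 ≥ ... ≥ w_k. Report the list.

emit factor 1: 'b' (i=0, period=1)
emit factor 2: 'aabbbb' (i=1, period=6)
emit factor 3: 'aababbb' (i=7, period=7)
emit factor 4: 'a' (i=14, period=1)

["b", "aabbbb", "aababbb", "a"]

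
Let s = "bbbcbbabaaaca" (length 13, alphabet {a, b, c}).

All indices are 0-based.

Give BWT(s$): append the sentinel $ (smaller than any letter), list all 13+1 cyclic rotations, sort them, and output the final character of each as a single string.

rank  rotation        last
    0  $bbbcbbabaaaca  a
    1  a$bbbcbbabaaac  c
    2  aaaca$bbbcbbab  b
    3  aaca$bbbcbbaba  a
    4  abaaaca$bbbcbb  b
    5  aca$bbbcbbabaa  a
    6  baaaca$bbbcbba  a
    7  babaaaca$bbbcb  b
    8  bbabaaaca$bbbc  c
    9  bbbcbbabaaaca$  $
   10  bbcbbabaaaca$b  b
   11  bcbbabaaaca$bb  b
   12  ca$bbbcbbabaaa  a
   13  cbbabaaaca$bbb  b

acbabaabc$bbab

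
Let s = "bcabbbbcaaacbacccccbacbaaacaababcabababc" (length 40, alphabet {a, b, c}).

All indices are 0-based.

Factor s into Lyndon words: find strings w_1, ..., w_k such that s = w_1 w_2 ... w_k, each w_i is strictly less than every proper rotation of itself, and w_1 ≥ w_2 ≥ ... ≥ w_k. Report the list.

emit factor 1: 'bc' (i=0, period=2)
emit factor 2: 'abbbbc' (i=2, period=6)
emit factor 3: 'aaacbacccccbacb' (i=8, period=15)
emit factor 4: 'aaacaababcabababc' (i=23, period=17)

["bc", "abbbbc", "aaacbacccccbacb", "aaacaababcabababc"]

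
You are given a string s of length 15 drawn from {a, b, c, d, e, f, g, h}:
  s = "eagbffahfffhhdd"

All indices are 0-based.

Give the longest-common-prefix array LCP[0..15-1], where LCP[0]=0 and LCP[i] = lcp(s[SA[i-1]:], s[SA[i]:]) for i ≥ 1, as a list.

[0, 1, 0, 0, 1, 0, 0, 1, 2, 2, 1, 0, 0, 1, 1]

sorted suffixes:
  #0 SA[0]=1  'agbffahfffhhdd'
  #1 SA[1]=6  'ahfffhhdd'
  #2 SA[2]=3  'bffahfffhhdd'
  #3 SA[3]=14  'd'
  #4 SA[4]=13  'dd'
  #5 SA[5]=0  'eagbffahfffhhdd'
  #6 SA[6]=5  'fahfffhhdd'
  #7 SA[7]=4  'ffahfffhhdd'
  #8 SA[8]=8  'fffhhdd'
  #9 SA[9]=9  'ffhhdd'
  #10 SA[10]=10  'fhhdd'
  #11 SA[11]=2  'gbffahfffhhdd'
  #12 SA[12]=12  'hdd'
  #13 SA[13]=7  'hfffhhdd'
  #14 SA[14]=11  'hhdd'

SA = [1, 6, 3, 14, 13, 0, 5, 4, 8, 9, 10, 2, 12, 7, 11]
[i] adj suffixes → lcp
  [1] 1/6 → 1 ('a')
  [2] 6/3 → 0 ('')
  [3] 3/14 → 0 ('')
  [4] 14/13 → 1 ('d')
  [5] 13/0 → 0 ('')
  [6] 0/5 → 0 ('')
  [7] 5/4 → 1 ('f')
  [8] 4/8 → 2 ('ff')
  [9] 8/9 → 2 ('ff')
  [10] 9/10 → 1 ('f')
  [11] 10/2 → 0 ('')
  [12] 2/12 → 0 ('')
  [13] 12/7 → 1 ('h')
  [14] 7/11 → 1 ('h')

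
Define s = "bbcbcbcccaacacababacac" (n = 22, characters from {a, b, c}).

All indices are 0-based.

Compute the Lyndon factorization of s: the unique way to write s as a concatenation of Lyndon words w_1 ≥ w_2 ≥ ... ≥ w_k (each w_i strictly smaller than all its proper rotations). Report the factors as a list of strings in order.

emit factor 1: 'bbcbcbccc' (i=0, period=9)
emit factor 2: 'aacacababacac' (i=9, period=13)

["bbcbcbccc", "aacacababacac"]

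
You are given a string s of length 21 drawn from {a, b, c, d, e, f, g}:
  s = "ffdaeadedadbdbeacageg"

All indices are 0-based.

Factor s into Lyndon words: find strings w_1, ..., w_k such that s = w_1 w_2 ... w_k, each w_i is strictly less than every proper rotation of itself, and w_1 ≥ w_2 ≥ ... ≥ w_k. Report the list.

["f", "f", "d", "ae", "aded", "adbdbe", "acageg"]

emit factor 1: 'f' (i=0, period=1)
emit factor 2: 'f' (i=1, period=1)
emit factor 3: 'd' (i=2, period=1)
emit factor 4: 'ae' (i=3, period=2)
emit factor 5: 'aded' (i=5, period=4)
emit factor 6: 'adbdbe' (i=9, period=6)
emit factor 7: 'acageg' (i=15, period=6)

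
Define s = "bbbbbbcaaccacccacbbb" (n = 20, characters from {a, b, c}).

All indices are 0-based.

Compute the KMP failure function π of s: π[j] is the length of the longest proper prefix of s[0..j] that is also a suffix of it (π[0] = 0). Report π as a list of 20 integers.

[0, 1, 2, 3, 4, 5, 0, 0, 0, 0, 0, 0, 0, 0, 0, 0, 0, 1, 2, 3]

π[0] = 0
j=1 s[j]='b': π[1]=1 (border 'b')
j=2 s[j]='b': π[2]=2 (border 'bb')
j=3 s[j]='b': π[3]=3 (border 'bbb')
j=4 s[j]='b': π[4]=4 (border 'bbbb')
j=5 s[j]='b': π[5]=5 (border 'bbbbb')
j=6 s[j]='c': k: 5→4→3→2→1→0; π[6]=0 (border '')
j=7 s[j]='a': π[7]=0 (border '')
j=8 s[j]='a': π[8]=0 (border '')
j=9 s[j]='c': π[9]=0 (border '')
j=10 s[j]='c': π[10]=0 (border '')
j=11 s[j]='a': π[11]=0 (border '')
j=12 s[j]='c': π[12]=0 (border '')
j=13 s[j]='c': π[13]=0 (border '')
j=14 s[j]='c': π[14]=0 (border '')
j=15 s[j]='a': π[15]=0 (border '')
j=16 s[j]='c': π[16]=0 (border '')
j=17 s[j]='b': π[17]=1 (border 'b')
j=18 s[j]='b': π[18]=2 (border 'bb')
j=19 s[j]='b': π[19]=3 (border 'bbb')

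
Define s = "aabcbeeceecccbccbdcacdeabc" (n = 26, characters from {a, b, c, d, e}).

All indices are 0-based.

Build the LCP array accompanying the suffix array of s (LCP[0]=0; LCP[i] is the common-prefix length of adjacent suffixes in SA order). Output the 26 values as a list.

rank | idx | suffix
   0 |   0 | aabcbeeceecccbccbdcacdeabc
   1 |  23 | abc
   2 |   1 | abcbeeceecccbccbdcacdeabc
   3 |  19 | acdeabc
   4 |  24 | bc
   5 |   2 | bcbeeceecccbccbdcacdeabc
   6 |  13 | bccbdcacdeabc
   7 |  16 | bdcacdeabc
   8 |   4 | beeceecccbccbdcacdeabc
   9 |  25 | c
  10 |  18 | cacdeabc
  11 |  12 | cbccbdcacdeabc
  12 |  15 | cbdcacdeabc
  13 |   3 | cbeeceecccbccbdcacdeabc
  14 |  11 | ccbccbdcacdeabc
  15 |  14 | ccbdcacdeabc
  16 |  10 | cccbccbdcacdeabc
  17 |  20 | cdeabc
  18 |   7 | ceecccbccbdcacdeabc
  19 |  17 | dcacdeabc
  20 |  21 | deabc
  21 |  22 | eabc
  22 |   9 | ecccbccbdcacdeabc
  23 |   6 | eceecccbccbdcacdeabc
  24 |   8 | eecccbccbdcacdeabc
  25 |   5 | eeceecccbccbdcacdeabc

SA = [0, 23, 1, 19, 24, 2, 13, 16, 4, 25, 18, 12, 15, 3, 11, 14, 10, 20, 7, 17, 21, 22, 9, 6, 8, 5]
rank  pair      lcp
   1  s[0:],s[23:]  1  'a'
   2  s[23:],s[1:]  3  'abc'
   3  s[1:],s[19:]  1  'a'
   4  s[19:],s[24:]  0  ''
   5  s[24:],s[2:]  2  'bc'
   6  s[2:],s[13:]  2  'bc'
   7  s[13:],s[16:]  1  'b'
   8  s[16:],s[4:]  1  'b'
   9  s[4:],s[25:]  0  ''
  10  s[25:],s[18:]  1  'c'
  11  s[18:],s[12:]  1  'c'
  12  s[12:],s[15:]  2  'cb'
  13  s[15:],s[3:]  2  'cb'
  14  s[3:],s[11:]  1  'c'
  15  s[11:],s[14:]  3  'ccb'
  16  s[14:],s[10:]  2  'cc'
  17  s[10:],s[20:]  1  'c'
  18  s[20:],s[7:]  1  'c'
  19  s[7:],s[17:]  0  ''
  20  s[17:],s[21:]  1  'd'
  21  s[21:],s[22:]  0  ''
  22  s[22:],s[9:]  1  'e'
  23  s[9:],s[6:]  2  'ec'
  24  s[6:],s[8:]  1  'e'
  25  s[8:],s[5:]  3  'eec'

[0, 1, 3, 1, 0, 2, 2, 1, 1, 0, 1, 1, 2, 2, 1, 3, 2, 1, 1, 0, 1, 0, 1, 2, 1, 3]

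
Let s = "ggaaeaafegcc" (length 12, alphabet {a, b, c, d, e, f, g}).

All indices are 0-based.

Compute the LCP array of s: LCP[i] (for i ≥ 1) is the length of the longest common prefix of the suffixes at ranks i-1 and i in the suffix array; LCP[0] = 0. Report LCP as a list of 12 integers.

rank→(start, suffix):
  0 → (2, 'aaeaafegcc')
  1 → (5, 'aafegcc')
  2 → (3, 'aeaafegcc')
  3 → (6, 'afegcc')
  4 → (11, 'c')
  5 → (10, 'cc')
  6 → (4, 'eaafegcc')
  7 → (8, 'egcc')
  8 → (7, 'fegcc')
  9 → (1, 'gaaeaafegcc')
  10 → (9, 'gcc')
  11 → (0, 'ggaaeaafegcc')

SA = [2, 5, 3, 6, 11, 10, 4, 8, 7, 1, 9, 0]
i: (SA[i-1],SA[i]) lcp shared
  1: (2,5) 2 'aa'
  2: (5,3) 1 'a'
  3: (3,6) 1 'a'
  4: (6,11) 0 ''
  5: (11,10) 1 'c'
  6: (10,4) 0 ''
  7: (4,8) 1 'e'
  8: (8,7) 0 ''
  9: (7,1) 0 ''
  10: (1,9) 1 'g'
  11: (9,0) 1 'g'

[0, 2, 1, 1, 0, 1, 0, 1, 0, 0, 1, 1]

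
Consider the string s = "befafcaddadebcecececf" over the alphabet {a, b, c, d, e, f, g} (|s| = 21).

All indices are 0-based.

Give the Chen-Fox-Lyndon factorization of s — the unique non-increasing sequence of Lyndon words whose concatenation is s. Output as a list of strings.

emit factor 1: 'bef' (i=0, period=3)
emit factor 2: 'afc' (i=3, period=3)
emit factor 3: 'addadebcecececf' (i=6, period=15)

["bef", "afc", "addadebcecececf"]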